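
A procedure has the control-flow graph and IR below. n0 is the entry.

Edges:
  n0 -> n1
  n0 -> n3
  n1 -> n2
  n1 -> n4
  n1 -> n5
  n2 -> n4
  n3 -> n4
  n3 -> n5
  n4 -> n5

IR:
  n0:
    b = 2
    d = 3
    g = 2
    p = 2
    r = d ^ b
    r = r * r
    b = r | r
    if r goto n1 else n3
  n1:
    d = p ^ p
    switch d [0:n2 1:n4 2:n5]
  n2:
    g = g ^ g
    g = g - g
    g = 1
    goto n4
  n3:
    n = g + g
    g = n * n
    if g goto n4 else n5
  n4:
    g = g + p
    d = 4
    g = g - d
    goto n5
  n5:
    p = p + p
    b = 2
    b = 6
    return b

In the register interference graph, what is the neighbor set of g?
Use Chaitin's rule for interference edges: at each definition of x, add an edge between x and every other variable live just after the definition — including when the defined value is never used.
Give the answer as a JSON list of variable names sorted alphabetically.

Per-block:
  n0 def {b,d,g,p,r} use ∅
  n1 def {d} use {p}
  n2 def {g} use {g}
  n3 def {g,n} use {g}
  n4 def {d,g} use {g,p}
  n5 def {b,p} use {p}

Liveness:
  n0: in=∅ out={g,p}
  n1: in={g,p} out={g,p}
  n2: in={g,p} out={g,p}
  n3: in={g,p} out={g,p}
  n4: in={g,p} out={p}
  n5: in={p} out=∅

Conflict graph:
  b↔{d,g,p,r}
  d↔{b,g,p}
  g↔{b,d,p,r}
  n↔{p}
  p↔{b,d,g,n,r}
  r↔{b,g,p}

N(g) = ["b", "d", "p", "r"]

Answer: ["b", "d", "p", "r"]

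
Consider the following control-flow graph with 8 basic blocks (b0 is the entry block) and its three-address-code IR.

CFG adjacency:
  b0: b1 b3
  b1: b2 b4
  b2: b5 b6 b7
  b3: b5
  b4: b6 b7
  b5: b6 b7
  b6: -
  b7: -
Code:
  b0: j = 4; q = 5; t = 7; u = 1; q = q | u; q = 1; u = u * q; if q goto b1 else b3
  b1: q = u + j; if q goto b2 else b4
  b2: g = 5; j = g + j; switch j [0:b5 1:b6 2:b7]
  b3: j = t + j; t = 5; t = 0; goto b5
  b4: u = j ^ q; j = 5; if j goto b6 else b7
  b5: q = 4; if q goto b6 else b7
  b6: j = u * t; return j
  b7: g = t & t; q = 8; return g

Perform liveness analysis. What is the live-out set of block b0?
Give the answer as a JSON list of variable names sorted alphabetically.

Per-block:
  b0: def={j,q,t,u} ue=∅
  b1: def={q} ue={j,u}
  b2: def={g,j} ue={j}
  b3: def={j,t} ue={j,t}
  b4: def={j,u} ue={j,q}
  b5: def={q} ue=∅
  b6: def={j} ue={t,u}
  b7: def={g,q} ue={t}

Backward fixpoint:
  b0: in=∅ out={j,t,u}
  b1: in={j,t,u} out={j,q,t,u}
  b2: in={j,t,u} out={t,u}
  b3: in={j,t,u} out={t,u}
  b4: in={j,q,t} out={t,u}
  b5: in={t,u} out={t,u}
  b6: in={t,u} out=∅
  b7: in={t} out=∅

live-out(b0) = ["j", "t", "u"]

Answer: ["j", "t", "u"]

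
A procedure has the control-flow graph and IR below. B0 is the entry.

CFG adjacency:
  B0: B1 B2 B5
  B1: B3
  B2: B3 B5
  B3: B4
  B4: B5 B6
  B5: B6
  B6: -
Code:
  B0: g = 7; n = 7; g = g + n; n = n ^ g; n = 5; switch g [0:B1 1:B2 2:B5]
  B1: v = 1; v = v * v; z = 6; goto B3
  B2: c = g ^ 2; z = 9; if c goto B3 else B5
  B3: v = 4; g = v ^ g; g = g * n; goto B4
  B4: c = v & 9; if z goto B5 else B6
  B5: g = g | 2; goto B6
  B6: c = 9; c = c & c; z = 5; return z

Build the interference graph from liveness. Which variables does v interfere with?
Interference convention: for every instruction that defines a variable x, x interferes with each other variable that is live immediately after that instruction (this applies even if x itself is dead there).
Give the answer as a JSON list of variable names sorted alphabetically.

def/use:
  B0: {g,n} / ∅
  B1: {v,z} / ∅
  B2: {c,z} / {g}
  B3: {g,v} / {g,n}
  B4: {c} / {v,z}
  B5: {g} / {g}
  B6: {c,z} / ∅

Liveness:
  B0: in=∅ out={g,n}
  B1: in={g,n} out={g,n,z}
  B2: in={g,n} out={g,n,z}
  B3: in={g,n,z} out={g,v,z}
  B4: in={g,v,z} out={g}
  B5: in={g} out=∅
  B6: in=∅ out=∅

Interfere edges:
  c↔{g,n,z}
  g↔{c,n,v,z}
  n↔{c,g,v,z}
  v↔{g,n,z}
  z↔{c,g,n,v}

N(v) = ["g", "n", "z"]

Answer: ["g", "n", "z"]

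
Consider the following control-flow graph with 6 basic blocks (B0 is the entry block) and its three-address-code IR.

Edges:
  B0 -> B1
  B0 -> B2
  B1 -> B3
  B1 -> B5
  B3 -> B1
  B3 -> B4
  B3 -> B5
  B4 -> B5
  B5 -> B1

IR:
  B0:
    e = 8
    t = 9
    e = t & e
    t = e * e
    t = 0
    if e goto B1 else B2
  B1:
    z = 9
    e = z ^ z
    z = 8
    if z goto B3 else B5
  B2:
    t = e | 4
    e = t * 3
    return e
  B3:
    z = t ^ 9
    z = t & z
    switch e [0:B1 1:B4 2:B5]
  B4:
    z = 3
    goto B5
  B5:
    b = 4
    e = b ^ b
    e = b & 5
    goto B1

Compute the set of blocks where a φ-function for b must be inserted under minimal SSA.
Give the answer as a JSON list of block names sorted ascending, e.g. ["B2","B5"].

Answer: ["B1"]

Analysis:
idom tree: B1←B0 B2←B0 B3←B1 B4←B3 B5←B1
Dom at joins:
  B1: preds {B0,B3,B5}: {B0} ∩ {B0,B1,B3} ∩ {B0,B1,B5} = {B0}; idom=B0
  B5: preds {B1,B3,B4}: {B0,B1} ∩ {B0,B1,B3} ∩ {B0,B1,B3,B4} = {B0,B1}; idom=B1

DF derivation:
  join B1 pred B0: · stop@B0
  join B1 pred B3: B3→B1 stop@B0
  join B1 pred B5: B5→B1 stop@B0
  join B5 pred B1: · stop@B1
  join B5 pred B3: B3 stop@B1
  join B5 pred B4: B4→B3 stop@B1
  B0 → ∅
  B1 → {B1}
  B2 → ∅
  B3 → {B1,B5}
  B4 → {B5}
  B5 → {B1}

φ for b: defs {B5}
  DF⁺ = {B1}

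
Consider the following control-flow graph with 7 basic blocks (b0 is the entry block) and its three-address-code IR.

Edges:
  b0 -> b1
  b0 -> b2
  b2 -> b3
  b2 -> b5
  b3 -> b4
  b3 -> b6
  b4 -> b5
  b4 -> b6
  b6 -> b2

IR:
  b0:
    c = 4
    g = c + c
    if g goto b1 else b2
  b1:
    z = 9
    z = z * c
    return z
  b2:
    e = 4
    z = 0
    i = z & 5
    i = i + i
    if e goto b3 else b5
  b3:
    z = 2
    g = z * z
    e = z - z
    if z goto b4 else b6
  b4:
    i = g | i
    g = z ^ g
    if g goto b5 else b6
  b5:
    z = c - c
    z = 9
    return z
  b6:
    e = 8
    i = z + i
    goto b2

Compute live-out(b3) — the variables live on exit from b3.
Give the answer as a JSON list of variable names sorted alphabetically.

Per-block:
  b0: {c,g} / ∅
  b1: {z} / {c}
  b2: {e,i,z} / ∅
  b3: {e,g,z} / ∅
  b4: {g,i} / {g,i,z}
  b5: {z} / {c}
  b6: {e,i} / {i,z}

Backward fixpoint:
  b0 li=∅ lo={c}
  b1 li={c} lo=∅
  b2 li={c} lo={c,i}
  b3 li={c,i} lo={c,g,i,z}
  b4 li={c,g,i,z} lo={c,i,z}
  b5 li={c} lo=∅
  b6 li={c,i,z} lo={c}

live-out(b3) = ["c", "g", "i", "z"]

Answer: ["c", "g", "i", "z"]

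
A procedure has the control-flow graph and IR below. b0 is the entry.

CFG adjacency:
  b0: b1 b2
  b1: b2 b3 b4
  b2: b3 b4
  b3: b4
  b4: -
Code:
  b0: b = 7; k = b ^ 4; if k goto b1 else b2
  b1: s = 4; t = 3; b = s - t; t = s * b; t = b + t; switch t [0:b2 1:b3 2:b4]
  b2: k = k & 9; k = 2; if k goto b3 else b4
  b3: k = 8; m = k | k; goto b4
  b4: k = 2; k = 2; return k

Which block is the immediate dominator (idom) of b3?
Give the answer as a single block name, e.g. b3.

idom tree: b1←b0 b2←b0 b3←b0 b4←b0
Join-block Dom:
  b2: preds {b0,b1}: {b0} ∩ {b0,b1} = {b0}; idom=b0
  b3: preds {b1,b2}: {b0,b1} ∩ {b0,b2} = {b0}; idom=b0
  b4: preds {b1,b2,b3}: {b0,b1} ∩ {b0,b2} ∩ {b0,b3} = {b0}; idom=b0

idom(b3) = b0

Answer: b0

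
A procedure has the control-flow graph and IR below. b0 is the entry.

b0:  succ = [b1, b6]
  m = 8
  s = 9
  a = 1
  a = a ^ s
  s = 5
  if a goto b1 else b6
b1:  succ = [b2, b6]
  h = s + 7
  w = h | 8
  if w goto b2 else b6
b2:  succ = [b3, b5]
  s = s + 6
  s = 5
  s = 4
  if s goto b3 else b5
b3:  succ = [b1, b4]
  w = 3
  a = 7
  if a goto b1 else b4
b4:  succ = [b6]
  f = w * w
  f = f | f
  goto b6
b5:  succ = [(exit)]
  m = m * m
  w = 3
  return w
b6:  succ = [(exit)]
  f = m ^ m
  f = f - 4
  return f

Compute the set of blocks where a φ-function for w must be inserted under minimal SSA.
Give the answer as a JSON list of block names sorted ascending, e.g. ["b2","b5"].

idom tree: b1←b0 b2←b1 b3←b2 b4←b3 b5←b2 b6←b0
Dom at joins:
  b1: preds {b0,b3}: {b0} ∩ {b0,b1,b2,b3} = {b0}; idom=b0
  b6: preds {b0,b1,b4}: {b0} ∩ {b0,b1} ∩ {b0,b1,b2,b3,b4} = {b0}; idom=b0

DF derivation:
  join b1 pred b0: · stop@b0
  join b1 pred b3: b3→b2→b1 stop@b0
  join b6 pred b0: · stop@b0
  join b6 pred b1: b1 stop@b0
  join b6 pred b4: b4→b3→b2→b1 stop@b0
  DF(b0)=∅
  DF(b1)={b1,b6}
  DF(b2)={b1,b6}
  DF(b3)={b1,b6}
  DF(b4)={b6}
  DF(b5)=∅
  DF(b6)=∅

φ for w: defs {b1,b3,b5}
  DF⁺ = {b1,b6}

Answer: ["b1", "b6"]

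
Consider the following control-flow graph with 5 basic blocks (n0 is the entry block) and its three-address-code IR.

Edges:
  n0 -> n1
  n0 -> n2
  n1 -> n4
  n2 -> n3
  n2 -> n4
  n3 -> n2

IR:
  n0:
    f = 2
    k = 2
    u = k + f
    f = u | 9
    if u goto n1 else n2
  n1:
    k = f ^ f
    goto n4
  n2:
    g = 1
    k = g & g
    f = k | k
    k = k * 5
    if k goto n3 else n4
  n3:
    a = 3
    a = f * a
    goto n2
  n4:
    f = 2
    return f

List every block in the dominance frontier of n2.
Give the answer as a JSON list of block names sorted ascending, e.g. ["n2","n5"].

Answer: ["n2", "n4"]

Analysis:
idom tree: n1←n0 n2←n0 n3←n2 n4←n0
Dom at joins:
  n2: preds {n0,n3}: {n0} ∩ {n0,n2,n3} = {n0}; idom=n0
  n4: preds {n1,n2}: {n0,n1} ∩ {n0,n2} = {n0}; idom=n0

DF derivation:
  join n2 pred n0: · stop@n0
  join n2 pred n3: n3→n2 stop@n0
  join n4 pred n1: n1 stop@n0
  join n4 pred n2: n2 stop@n0
  n0: DF=∅
  n1: DF={n4}
  n2: DF={n2,n4}
  n3: DF={n2}
  n4: DF=∅

DF(n2) = ["n2", "n4"]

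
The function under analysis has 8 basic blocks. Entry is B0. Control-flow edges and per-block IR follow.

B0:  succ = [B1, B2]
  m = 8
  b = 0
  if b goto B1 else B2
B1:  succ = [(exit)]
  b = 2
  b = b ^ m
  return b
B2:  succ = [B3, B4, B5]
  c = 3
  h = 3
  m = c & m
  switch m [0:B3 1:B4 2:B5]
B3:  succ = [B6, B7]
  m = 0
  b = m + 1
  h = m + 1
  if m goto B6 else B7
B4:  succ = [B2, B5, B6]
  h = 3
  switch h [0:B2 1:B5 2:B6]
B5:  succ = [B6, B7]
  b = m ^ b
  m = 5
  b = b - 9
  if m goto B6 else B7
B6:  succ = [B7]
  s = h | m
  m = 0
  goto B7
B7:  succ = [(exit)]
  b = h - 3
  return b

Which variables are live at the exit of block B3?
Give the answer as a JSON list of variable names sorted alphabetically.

Block summaries:
  B0: def={b,m} ue=∅
  B1: def={b} ue={m}
  B2: def={c,h,m} ue={m}
  B3: def={b,h,m} ue=∅
  B4: def={h} ue=∅
  B5: def={b,m} ue={b,m}
  B6: def={m,s} ue={h,m}
  B7: def={b} ue={h}

Backward fixpoint:
  B0 li=∅ lo={b,m}
  B1 li={m} lo=∅
  B2 li={b,m} lo={b,h,m}
  B3 li=∅ lo={h,m}
  B4 li={b,m} lo={b,h,m}
  B5 li={b,h,m} lo={h,m}
  B6 li={h,m} lo={h}
  B7 li={h} lo=∅

live-out(B3) = ["h", "m"]

Answer: ["h", "m"]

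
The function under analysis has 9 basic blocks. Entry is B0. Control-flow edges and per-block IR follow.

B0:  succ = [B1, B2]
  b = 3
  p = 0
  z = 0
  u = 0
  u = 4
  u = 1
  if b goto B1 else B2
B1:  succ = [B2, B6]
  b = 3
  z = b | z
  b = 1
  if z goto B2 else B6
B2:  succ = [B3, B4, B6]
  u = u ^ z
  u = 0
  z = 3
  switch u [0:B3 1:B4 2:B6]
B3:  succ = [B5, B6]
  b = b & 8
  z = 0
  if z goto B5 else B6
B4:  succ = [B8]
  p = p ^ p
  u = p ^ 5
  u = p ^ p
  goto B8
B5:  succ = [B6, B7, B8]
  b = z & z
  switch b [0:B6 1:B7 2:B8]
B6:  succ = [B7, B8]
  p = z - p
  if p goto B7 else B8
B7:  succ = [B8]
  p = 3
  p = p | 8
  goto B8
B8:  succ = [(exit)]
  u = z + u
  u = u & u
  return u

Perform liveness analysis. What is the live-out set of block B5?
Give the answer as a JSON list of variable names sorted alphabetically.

Answer: ["p", "u", "z"]

Working:
Block summaries:
  B0: def={b,p,u,z} ue=∅
  B1: def={b,z} ue={z}
  B2: def={u,z} ue={u,z}
  B3: def={b,z} ue={b}
  B4: def={p,u} ue={p}
  B5: def={b} ue={z}
  B6: def={p} ue={p,z}
  B7: def={p} ue=∅
  B8: def={u} ue={u,z}

Live sets:
  live B0: ∅→{b,p,u,z}
  live B1: {p,u,z}→{b,p,u,z}
  live B2: {b,p,u,z}→{b,p,u,z}
  live B3: {b,p,u}→{p,u,z}
  live B4: {p,z}→{u,z}
  live B5: {p,u,z}→{p,u,z}
  live B6: {p,u,z}→{u,z}
  live B7: {u,z}→{u,z}
  live B8: {u,z}→∅

live-out(B5) = ["p", "u", "z"]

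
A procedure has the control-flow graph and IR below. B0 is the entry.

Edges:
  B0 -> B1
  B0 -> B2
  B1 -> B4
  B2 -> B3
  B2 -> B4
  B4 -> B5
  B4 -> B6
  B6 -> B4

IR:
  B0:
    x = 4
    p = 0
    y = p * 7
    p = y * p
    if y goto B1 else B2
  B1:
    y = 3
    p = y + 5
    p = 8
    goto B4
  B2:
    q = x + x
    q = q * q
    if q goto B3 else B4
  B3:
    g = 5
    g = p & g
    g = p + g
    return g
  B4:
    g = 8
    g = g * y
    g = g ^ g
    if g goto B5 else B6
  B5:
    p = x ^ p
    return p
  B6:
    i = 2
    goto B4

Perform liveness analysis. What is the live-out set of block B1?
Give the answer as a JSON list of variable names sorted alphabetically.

Block summaries:
  B0 def {p,x,y} use ∅
  B1 def {p,y} use ∅
  B2 def {q} use {x}
  B3 def {g} use {p}
  B4 def {g} use {y}
  B5 def {p} use {p,x}
  B6 def {i} use ∅

Liveness:
  live B0: ∅→{p,x,y}
  live B1: {x}→{p,x,y}
  live B2: {p,x,y}→{p,x,y}
  live B3: {p}→∅
  live B4: {p,x,y}→{p,x,y}
  live B5: {p,x}→∅
  live B6: {p,x,y}→{p,x,y}

live-out(B1) = ["p", "x", "y"]

Answer: ["p", "x", "y"]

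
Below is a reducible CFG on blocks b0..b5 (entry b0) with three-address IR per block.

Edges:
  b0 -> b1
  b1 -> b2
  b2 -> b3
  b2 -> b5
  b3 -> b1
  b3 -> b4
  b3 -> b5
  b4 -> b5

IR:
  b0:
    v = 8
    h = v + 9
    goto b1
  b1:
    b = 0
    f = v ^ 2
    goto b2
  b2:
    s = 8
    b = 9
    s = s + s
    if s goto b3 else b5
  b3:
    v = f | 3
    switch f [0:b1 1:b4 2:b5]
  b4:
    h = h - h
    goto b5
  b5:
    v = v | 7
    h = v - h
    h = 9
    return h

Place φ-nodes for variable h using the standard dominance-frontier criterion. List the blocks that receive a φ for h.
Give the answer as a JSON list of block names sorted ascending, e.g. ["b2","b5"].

Answer: ["b5"]

Derivation:
idom tree: b1←b0 b2←b1 b3←b2 b4←b3 b5←b2
Join-block Dom:
  b1: preds {b0,b3}: {b0} ∩ {b0,b1,b2,b3} = {b0}; idom=b0
  b5: preds {b2,b3,b4}: {b0,b1,b2} ∩ {b0,b1,b2,b3} ∩ {b0,b1,b2,b3,b4} = {b0,b1,b2}; idom=b2

DF walk-up:
  b1←b0: walk · to b0
  b1←b3: walk b3→b2→b1 to b0
  b5←b2: walk · to b2
  b5←b3: walk b3 to b2
  b5←b4: walk b4→b3 to b2
  b0 → ∅
  b1 → {b1}
  b2 → {b1}
  b3 → {b1,b5}
  b4 → {b5}
  b5 → ∅

φ for h: defs {b0,b4,b5}
  DF⁺ = {b5}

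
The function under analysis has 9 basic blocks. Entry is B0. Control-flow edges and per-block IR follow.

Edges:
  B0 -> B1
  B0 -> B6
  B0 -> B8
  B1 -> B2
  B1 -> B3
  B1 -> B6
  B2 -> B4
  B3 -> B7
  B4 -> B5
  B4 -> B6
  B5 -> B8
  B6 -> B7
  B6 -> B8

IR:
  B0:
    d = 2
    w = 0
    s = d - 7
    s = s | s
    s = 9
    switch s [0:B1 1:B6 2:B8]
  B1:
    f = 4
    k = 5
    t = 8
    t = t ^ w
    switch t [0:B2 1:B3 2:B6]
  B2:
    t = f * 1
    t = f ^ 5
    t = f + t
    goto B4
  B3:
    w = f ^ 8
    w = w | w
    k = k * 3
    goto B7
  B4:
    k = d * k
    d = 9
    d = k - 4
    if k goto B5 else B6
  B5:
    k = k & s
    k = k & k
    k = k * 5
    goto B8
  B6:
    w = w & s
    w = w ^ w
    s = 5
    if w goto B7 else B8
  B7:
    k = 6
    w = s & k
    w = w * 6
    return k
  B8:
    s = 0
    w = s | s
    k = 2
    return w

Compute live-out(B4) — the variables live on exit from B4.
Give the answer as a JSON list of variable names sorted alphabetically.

Answer: ["k", "s", "w"]

Analysis:
Per-block:
  B0 def {d,s,w} use ∅
  B1 def {f,k,t} use {w}
  B2 def {t} use {f}
  B3 def {k,w} use {f,k}
  B4 def {d,k} use {d,k}
  B5 def {k} use {k,s}
  B6 def {s,w} use {s,w}
  B7 def {k,w} use {s}
  B8 def {k,s,w} use ∅

Live sets:
  B0: in=∅ out={d,s,w}
  B1: in={d,s,w} out={d,f,k,s,w}
  B2: in={d,f,k,s,w} out={d,k,s,w}
  B3: in={f,k,s} out={s}
  B4: in={d,k,s,w} out={k,s,w}
  B5: in={k,s} out=∅
  B6: in={s,w} out={s}
  B7: in={s} out=∅
  B8: in=∅ out=∅

live-out(B4) = ["k", "s", "w"]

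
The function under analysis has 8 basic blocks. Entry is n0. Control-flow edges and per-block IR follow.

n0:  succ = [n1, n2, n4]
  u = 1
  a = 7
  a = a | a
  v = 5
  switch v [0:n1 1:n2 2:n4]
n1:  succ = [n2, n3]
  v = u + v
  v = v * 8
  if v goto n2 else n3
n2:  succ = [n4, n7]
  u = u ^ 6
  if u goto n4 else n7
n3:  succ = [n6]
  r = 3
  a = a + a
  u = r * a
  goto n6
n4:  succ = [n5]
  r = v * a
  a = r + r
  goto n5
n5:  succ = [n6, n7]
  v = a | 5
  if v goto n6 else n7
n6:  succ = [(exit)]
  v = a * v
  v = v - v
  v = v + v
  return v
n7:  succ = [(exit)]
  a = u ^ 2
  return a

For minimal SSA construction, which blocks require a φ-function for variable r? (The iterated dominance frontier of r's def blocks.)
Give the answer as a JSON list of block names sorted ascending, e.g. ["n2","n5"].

Answer: ["n6", "n7"]

Working:
idom tree: n1←n0 n2←n0 n3←n1 n4←n0 n5←n4 n6←n0 n7←n0
Dom∩ at merges:
  n2: preds {n0,n1}: {n0} ∩ {n0,n1} = {n0}; idom=n0
  n4: preds {n0,n2}: {n0} ∩ {n0,n2} = {n0}; idom=n0
  n6: preds {n3,n5}: {n0,n1,n3} ∩ {n0,n4,n5} = {n0}; idom=n0
  n7: preds {n2,n5}: {n0,n2} ∩ {n0,n4,n5} = {n0}; idom=n0

Frontier:
  n2←n0: walk · to n0
  n2←n1: walk n1 to n0
  n4←n0: walk · to n0
  n4←n2: walk n2 to n0
  n6←n3: walk n3→n1 to n0
  n6←n5: walk n5→n4 to n0
  n7←n2: walk n2 to n0
  n7←n5: walk n5→n4 to n0
  n0 → ∅
  n1 → {n2,n6}
  n2 → {n4,n7}
  n3 → {n6}
  n4 → {n6,n7}
  n5 → {n6,n7}
  n6 → ∅
  n7 → ∅

φ for r: defs {n3,n4}
  DF⁺ = {n6,n7}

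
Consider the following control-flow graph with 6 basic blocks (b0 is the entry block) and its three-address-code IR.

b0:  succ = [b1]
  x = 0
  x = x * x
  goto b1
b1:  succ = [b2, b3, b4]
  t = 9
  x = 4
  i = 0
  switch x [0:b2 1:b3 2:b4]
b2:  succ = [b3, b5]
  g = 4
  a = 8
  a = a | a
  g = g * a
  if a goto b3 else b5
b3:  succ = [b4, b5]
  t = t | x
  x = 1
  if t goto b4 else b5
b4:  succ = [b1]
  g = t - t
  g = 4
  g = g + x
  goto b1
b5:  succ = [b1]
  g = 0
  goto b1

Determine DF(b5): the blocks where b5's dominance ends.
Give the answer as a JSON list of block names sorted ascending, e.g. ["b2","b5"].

Answer: ["b1"]

Working:
idom tree: b1←b0 b2←b1 b3←b1 b4←b1 b5←b1
Dom at joins:
  b1: preds {b0,b4,b5}: {b0} ∩ {b0,b1,b4} ∩ {b0,b1,b5} = {b0}; idom=b0
  b3: preds {b1,b2}: {b0,b1} ∩ {b0,b1,b2} = {b0,b1}; idom=b1
  b4: preds {b1,b3}: {b0,b1} ∩ {b0,b1,b3} = {b0,b1}; idom=b1
  b5: preds {b2,b3}: {b0,b1,b2} ∩ {b0,b1,b3} = {b0,b1}; idom=b1

DF walk-up:
  join b1 pred b0: · stop@b0
  join b1 pred b4: b4→b1 stop@b0
  join b1 pred b5: b5→b1 stop@b0
  join b3 pred b1: · stop@b1
  join b3 pred b2: b2 stop@b1
  join b4 pred b1: · stop@b1
  join b4 pred b3: b3 stop@b1
  join b5 pred b2: b2 stop@b1
  join b5 pred b3: b3 stop@b1
  b0: DF=∅
  b1: DF={b1}
  b2: DF={b3,b5}
  b3: DF={b4,b5}
  b4: DF={b1}
  b5: DF={b1}

DF(b5) = ["b1"]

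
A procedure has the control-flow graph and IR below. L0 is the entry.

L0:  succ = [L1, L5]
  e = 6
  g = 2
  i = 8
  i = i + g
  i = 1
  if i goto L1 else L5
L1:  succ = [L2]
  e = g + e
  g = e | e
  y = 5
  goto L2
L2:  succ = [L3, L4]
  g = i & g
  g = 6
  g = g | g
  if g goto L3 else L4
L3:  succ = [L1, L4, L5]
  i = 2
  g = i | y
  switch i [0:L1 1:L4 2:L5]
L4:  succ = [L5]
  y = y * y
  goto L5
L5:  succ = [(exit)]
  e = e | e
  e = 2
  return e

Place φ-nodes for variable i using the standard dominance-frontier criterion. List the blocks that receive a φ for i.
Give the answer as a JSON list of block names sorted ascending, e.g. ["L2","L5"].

Answer: ["L1", "L4", "L5"]

Derivation:
idom tree: L1←L0 L2←L1 L3←L2 L4←L2 L5←L0
Dom at joins:
  L1: preds {L0,L3}: {L0} ∩ {L0,L1,L2,L3} = {L0}; idom=L0
  L4: preds {L2,L3}: {L0,L1,L2} ∩ {L0,L1,L2,L3} = {L0,L1,L2}; idom=L2
  L5: preds {L0,L3,L4}: {L0} ∩ {L0,L1,L2,L3} ∩ {L0,L1,L2,L4} = {L0}; idom=L0

Frontier:
  join L1 pred L0: · stop@L0
  join L1 pred L3: L3→L2→L1 stop@L0
  join L4 pred L2: · stop@L2
  join L4 pred L3: L3 stop@L2
  join L5 pred L0: · stop@L0
  join L5 pred L3: L3→L2→L1 stop@L0
  join L5 pred L4: L4→L2→L1 stop@L0
  L0: DF=∅
  L1: DF={L1,L5}
  L2: DF={L1,L5}
  L3: DF={L1,L4,L5}
  L4: DF={L5}
  L5: DF=∅

φ for i: defs {L0,L3}
  DF⁺ = {L1,L4,L5}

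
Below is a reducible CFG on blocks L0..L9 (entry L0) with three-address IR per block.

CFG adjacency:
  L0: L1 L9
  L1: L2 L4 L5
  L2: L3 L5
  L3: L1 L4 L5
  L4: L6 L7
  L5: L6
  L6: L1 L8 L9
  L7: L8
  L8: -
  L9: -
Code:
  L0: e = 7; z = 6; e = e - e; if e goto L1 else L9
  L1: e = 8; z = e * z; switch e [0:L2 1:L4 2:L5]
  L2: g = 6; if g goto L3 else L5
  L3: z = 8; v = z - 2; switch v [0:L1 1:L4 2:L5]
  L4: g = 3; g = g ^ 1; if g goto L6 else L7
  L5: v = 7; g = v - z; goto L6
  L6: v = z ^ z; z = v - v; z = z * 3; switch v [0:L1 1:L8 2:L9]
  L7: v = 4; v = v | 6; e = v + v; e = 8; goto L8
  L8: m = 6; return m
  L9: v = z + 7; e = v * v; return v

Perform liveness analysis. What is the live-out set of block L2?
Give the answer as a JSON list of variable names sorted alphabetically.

Answer: ["z"]

Derivation:
def/use:
  L0 def {e,z} use ∅
  L1 def {e,z} use {z}
  L2 def {g} use ∅
  L3 def {v,z} use ∅
  L4 def {g} use ∅
  L5 def {g,v} use {z}
  L6 def {v,z} use {z}
  L7 def {e,v} use ∅
  L8 def {m} use ∅
  L9 def {e,v} use {z}

Live sets:
  L0 li=∅ lo={z}
  L1 li={z} lo={z}
  L2 li={z} lo={z}
  L3 li=∅ lo={z}
  L4 li={z} lo={z}
  L5 li={z} lo={z}
  L6 li={z} lo={z}
  L7 li=∅ lo=∅
  L8 li=∅ lo=∅
  L9 li={z} lo=∅

live-out(L2) = ["z"]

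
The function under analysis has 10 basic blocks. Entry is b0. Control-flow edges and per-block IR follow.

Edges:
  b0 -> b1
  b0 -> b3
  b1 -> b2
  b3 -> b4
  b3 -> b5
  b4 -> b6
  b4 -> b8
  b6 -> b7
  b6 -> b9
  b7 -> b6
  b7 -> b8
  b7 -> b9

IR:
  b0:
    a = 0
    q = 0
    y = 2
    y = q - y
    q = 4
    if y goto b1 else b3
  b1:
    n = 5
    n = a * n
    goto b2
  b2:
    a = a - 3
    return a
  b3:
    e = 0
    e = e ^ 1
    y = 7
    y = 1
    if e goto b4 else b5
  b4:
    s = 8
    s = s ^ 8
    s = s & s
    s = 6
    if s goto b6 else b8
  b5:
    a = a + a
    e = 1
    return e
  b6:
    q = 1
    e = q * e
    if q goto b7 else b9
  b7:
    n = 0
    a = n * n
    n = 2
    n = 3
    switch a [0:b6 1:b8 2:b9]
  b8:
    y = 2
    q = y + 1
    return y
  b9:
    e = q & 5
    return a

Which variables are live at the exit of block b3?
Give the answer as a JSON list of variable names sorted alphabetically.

Answer: ["a", "e"]

Derivation:
Block summaries:
  b0: {a,q,y} / ∅
  b1: {n} / {a}
  b2: {a} / {a}
  b3: {e,y} / ∅
  b4: {s} / ∅
  b5: {a,e} / {a}
  b6: {e,q} / {e}
  b7: {a,n} / ∅
  b8: {q,y} / ∅
  b9: {e} / {a,q}

Liveness:
  b0: in=∅ out={a}
  b1: in={a} out={a}
  b2: in={a} out=∅
  b3: in={a} out={a,e}
  b4: in={a,e} out={a,e}
  b5: in={a} out=∅
  b6: in={a,e} out={a,e,q}
  b7: in={e,q} out={a,e,q}
  b8: in=∅ out=∅
  b9: in={a,q} out=∅

live-out(b3) = ["a", "e"]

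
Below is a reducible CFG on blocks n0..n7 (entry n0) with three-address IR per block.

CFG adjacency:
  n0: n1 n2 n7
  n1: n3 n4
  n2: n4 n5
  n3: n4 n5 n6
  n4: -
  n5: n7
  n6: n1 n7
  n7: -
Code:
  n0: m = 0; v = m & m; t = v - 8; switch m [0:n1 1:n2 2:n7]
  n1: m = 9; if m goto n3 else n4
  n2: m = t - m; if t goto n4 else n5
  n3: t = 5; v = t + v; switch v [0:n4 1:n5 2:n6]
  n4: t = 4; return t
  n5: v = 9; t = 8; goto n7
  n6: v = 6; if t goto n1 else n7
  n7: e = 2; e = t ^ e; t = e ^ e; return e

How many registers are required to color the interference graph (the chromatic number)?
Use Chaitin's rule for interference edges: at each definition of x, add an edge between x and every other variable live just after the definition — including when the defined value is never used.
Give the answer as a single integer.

Block summaries:
  n0: def={m,t,v} ue=∅
  n1: def={m} ue=∅
  n2: def={m} ue={m,t}
  n3: def={t,v} ue={v}
  n4: def={t} ue=∅
  n5: def={t,v} ue=∅
  n6: def={v} ue={t}
  n7: def={e,t} ue={t}

Liveness:
  n0 li=∅ lo={m,t,v}
  n1 li={v} lo={v}
  n2 li={m,t} lo=∅
  n3 li={v} lo={t}
  n4 li=∅ lo=∅
  n5 li=∅ lo={t}
  n6 li={t} lo={t,v}
  n7 li={t} lo=∅

Interference:
  e↔{t}
  m↔{t,v}
  t↔{e,m,v}
  v↔{m,t}

Registers:
  {m,t,v} pairwise interfere (3-clique) ⇒ χ ≥ 3
  3-colouring: R0={t}  R1={e,m}  R2={v}
  χ = 3

Answer: 3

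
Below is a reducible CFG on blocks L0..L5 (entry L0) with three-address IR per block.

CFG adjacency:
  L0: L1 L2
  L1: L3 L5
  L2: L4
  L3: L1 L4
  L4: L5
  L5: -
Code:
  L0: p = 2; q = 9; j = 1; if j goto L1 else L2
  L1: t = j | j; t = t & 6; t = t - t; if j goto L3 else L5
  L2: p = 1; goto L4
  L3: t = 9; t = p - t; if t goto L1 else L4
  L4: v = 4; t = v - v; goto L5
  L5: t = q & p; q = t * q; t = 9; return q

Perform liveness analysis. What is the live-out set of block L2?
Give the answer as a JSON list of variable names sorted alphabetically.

Answer: ["p", "q"]

Working:
Block summaries:
  L0 def {j,p,q} use ∅
  L1 def {t} use {j}
  L2 def {p} use ∅
  L3 def {t} use {p}
  L4 def {t,v} use ∅
  L5 def {q,t} use {p,q}

Backward fixpoint:
  L0: in=∅ out={j,p,q}
  L1: in={j,p,q} out={j,p,q}
  L2: in={q} out={p,q}
  L3: in={j,p,q} out={j,p,q}
  L4: in={p,q} out={p,q}
  L5: in={p,q} out=∅

live-out(L2) = ["p", "q"]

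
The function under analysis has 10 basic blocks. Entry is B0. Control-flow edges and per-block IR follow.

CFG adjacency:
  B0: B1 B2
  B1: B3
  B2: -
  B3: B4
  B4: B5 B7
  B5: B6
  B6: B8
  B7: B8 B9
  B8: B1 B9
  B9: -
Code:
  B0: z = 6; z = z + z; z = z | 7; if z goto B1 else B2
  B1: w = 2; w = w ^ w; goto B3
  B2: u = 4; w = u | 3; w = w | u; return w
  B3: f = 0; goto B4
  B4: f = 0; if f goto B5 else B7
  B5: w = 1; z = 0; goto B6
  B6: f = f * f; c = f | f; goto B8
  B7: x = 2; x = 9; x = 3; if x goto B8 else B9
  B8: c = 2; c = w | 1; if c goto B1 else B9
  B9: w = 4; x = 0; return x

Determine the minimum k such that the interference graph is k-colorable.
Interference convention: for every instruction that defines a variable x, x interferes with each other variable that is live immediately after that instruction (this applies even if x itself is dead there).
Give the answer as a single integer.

Answer: 3

Analysis:
Block summaries:
  B0: {z} / ∅
  B1: {w} / ∅
  B2: {u,w} / ∅
  B3: {f} / ∅
  B4: {f} / ∅
  B5: {w,z} / ∅
  B6: {c,f} / {f}
  B7: {x} / ∅
  B8: {c} / {w}
  B9: {w,x} / ∅

Liveness:
  live B0: ∅→∅
  live B1: ∅→{w}
  live B2: ∅→∅
  live B3: {w}→{w}
  live B4: {w}→{f,w}
  live B5: {f}→{f,w}
  live B6: {f,w}→{w}
  live B7: {w}→{w}
  live B8: {w}→∅
  live B9: ∅→∅

Interference:
  c↔{w}
  f↔{w,z}
  u↔{w}
  w↔{c,f,u,x,z}
  x↔{w}
  z↔{f,w}

Colouring:
  clique {f,w,z} ⇒ need ≥ 3
  3-colouring: c0={w}  c1={c,f,u,x}  c2={z}
  χ = 3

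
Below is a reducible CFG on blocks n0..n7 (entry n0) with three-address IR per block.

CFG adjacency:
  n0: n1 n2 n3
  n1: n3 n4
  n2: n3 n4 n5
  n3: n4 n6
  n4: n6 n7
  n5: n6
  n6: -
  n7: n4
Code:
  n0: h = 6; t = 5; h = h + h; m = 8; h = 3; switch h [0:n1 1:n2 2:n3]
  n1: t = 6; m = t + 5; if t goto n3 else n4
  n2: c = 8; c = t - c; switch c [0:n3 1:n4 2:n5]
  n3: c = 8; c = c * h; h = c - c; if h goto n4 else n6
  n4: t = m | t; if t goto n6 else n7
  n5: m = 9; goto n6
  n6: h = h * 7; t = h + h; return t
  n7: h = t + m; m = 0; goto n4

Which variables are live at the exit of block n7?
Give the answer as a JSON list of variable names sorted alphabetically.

Per-block:
  n0: def={h,m,t} ue=∅
  n1: def={m,t} ue=∅
  n2: def={c} ue={t}
  n3: def={c,h} ue={h}
  n4: def={t} ue={m,t}
  n5: def={m} ue=∅
  n6: def={h,t} ue={h}
  n7: def={h,m} ue={m,t}

Live sets:
  n0 li=∅ lo={h,m,t}
  n1 li={h} lo={h,m,t}
  n2 li={h,m,t} lo={h,m,t}
  n3 li={h,m,t} lo={h,m,t}
  n4 li={h,m,t} lo={h,m,t}
  n5 li={h} lo={h}
  n6 li={h} lo=∅
  n7 li={m,t} lo={h,m,t}

live-out(n7) = ["h", "m", "t"]

Answer: ["h", "m", "t"]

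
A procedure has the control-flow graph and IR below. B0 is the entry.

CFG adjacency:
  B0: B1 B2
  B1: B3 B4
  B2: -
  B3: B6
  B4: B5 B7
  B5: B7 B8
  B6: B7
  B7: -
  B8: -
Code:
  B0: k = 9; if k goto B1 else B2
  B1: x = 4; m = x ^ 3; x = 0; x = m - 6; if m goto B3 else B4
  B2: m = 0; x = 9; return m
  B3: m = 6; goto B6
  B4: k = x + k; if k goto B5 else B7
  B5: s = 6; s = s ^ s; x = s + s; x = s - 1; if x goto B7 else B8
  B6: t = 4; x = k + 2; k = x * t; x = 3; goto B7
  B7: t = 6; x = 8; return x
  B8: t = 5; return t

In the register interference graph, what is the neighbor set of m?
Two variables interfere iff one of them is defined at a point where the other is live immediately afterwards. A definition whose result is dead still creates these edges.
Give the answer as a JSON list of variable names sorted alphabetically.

Per-block:
  B0: def={k} ue=∅
  B1: def={m,x} ue=∅
  B2: def={m,x} ue=∅
  B3: def={m} ue=∅
  B4: def={k} ue={k,x}
  B5: def={s,x} ue=∅
  B6: def={k,t,x} ue={k}
  B7: def={t,x} ue=∅
  B8: def={t} ue=∅

Liveness:
  B0 li=∅ lo={k}
  B1 li={k} lo={k,x}
  B2 li=∅ lo=∅
  B3 li={k} lo={k}
  B4 li={k,x} lo=∅
  B5 li=∅ lo=∅
  B6 li={k} lo=∅
  B7 li=∅ lo=∅
  B8 li=∅ lo=∅

Interference:
  k — {m,t,x}
  m — {k,x}
  s — {x}
  t — {k,x}
  x — {k,m,s,t}

N(m) = ["k", "x"]

Answer: ["k", "x"]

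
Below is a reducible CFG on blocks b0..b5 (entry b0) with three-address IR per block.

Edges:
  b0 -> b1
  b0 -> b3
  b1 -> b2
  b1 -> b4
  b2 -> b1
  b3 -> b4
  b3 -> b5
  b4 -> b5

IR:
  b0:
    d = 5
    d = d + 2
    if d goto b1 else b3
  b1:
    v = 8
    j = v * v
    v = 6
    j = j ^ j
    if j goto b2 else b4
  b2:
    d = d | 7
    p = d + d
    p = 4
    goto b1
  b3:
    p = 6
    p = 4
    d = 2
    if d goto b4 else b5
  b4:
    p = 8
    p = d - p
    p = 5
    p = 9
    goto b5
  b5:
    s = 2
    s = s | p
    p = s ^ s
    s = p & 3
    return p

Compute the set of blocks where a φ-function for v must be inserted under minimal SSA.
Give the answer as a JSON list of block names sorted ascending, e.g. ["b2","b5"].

Answer: ["b1", "b4", "b5"]

Derivation:
idom tree: b1←b0 b2←b1 b3←b0 b4←b0 b5←b0
Join-block Dom:
  b1: preds {b0,b2}: {b0} ∩ {b0,b1,b2} = {b0}; idom=b0
  b4: preds {b1,b3}: {b0,b1} ∩ {b0,b3} = {b0}; idom=b0
  b5: preds {b3,b4}: {b0,b3} ∩ {b0,b4} = {b0}; idom=b0

DF derivation:
  join b1 pred b0: · stop@b0
  join b1 pred b2: b2→b1 stop@b0
  join b4 pred b1: b1 stop@b0
  join b4 pred b3: b3 stop@b0
  join b5 pred b3: b3 stop@b0
  join b5 pred b4: b4 stop@b0
  b0 → ∅
  b1 → {b1,b4}
  b2 → {b1}
  b3 → {b4,b5}
  b4 → {b5}
  b5 → ∅

φ for v: defs {b1}
  DF⁺ = {b1,b4,b5}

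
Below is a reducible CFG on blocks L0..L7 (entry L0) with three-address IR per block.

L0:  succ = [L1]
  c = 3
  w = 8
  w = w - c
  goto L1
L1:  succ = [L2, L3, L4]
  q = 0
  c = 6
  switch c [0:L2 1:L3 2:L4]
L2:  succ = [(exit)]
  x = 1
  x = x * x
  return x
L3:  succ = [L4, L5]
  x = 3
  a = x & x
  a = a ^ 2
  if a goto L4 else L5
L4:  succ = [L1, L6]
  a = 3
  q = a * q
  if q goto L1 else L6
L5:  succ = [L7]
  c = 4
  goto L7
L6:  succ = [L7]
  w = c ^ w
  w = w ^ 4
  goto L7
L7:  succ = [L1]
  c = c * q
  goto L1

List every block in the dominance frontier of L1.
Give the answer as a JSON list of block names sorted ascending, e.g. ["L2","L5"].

idom tree: L1←L0 L2←L1 L3←L1 L4←L1 L5←L3 L6←L4 L7←L1
Dom∩ at merges:
  L1: preds {L0,L4,L7}: {L0} ∩ {L0,L1,L4} ∩ {L0,L1,L7} = {L0}; idom=L0
  L4: preds {L1,L3}: {L0,L1} ∩ {L0,L1,L3} = {L0,L1}; idom=L1
  L7: preds {L5,L6}: {L0,L1,L3,L5} ∩ {L0,L1,L4,L6} = {L0,L1}; idom=L1

Frontier:
  L1←L0: walk · to L0
  L1←L4: walk L4→L1 to L0
  L1←L7: walk L7→L1 to L0
  L4←L1: walk · to L1
  L4←L3: walk L3 to L1
  L7←L5: walk L5→L3 to L1
  L7←L6: walk L6→L4 to L1
  L0 → ∅
  L1 → {L1}
  L2 → ∅
  L3 → {L4,L7}
  L4 → {L1,L7}
  L5 → {L7}
  L6 → {L7}
  L7 → {L1}

DF(L1) = ["L1"]

Answer: ["L1"]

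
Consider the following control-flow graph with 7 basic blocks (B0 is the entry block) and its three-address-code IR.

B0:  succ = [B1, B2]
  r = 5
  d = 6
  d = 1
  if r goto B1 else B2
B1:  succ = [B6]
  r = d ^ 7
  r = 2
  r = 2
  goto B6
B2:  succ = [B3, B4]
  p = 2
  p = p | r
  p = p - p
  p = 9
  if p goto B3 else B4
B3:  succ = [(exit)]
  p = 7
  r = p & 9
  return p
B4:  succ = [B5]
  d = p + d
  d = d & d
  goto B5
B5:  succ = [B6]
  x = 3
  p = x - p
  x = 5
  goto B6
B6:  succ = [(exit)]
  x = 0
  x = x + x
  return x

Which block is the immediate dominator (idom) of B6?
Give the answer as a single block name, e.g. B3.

idom tree: B1←B0 B2←B0 B3←B2 B4←B2 B5←B4 B6←B0
Join-block Dom:
  B6: preds {B1,B5}: {B0,B1} ∩ {B0,B2,B4,B5} = {B0}; idom=B0

idom(B6) = B0

Answer: B0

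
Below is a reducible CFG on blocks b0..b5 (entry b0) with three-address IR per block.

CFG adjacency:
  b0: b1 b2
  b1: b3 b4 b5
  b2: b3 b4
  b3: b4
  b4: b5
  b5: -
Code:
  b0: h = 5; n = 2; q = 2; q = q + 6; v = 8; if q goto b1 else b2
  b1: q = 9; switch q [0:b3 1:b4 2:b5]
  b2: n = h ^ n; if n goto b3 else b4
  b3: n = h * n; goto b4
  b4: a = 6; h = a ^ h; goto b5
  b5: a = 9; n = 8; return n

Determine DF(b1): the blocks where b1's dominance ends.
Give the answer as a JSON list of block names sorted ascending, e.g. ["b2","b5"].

Answer: ["b3", "b4", "b5"]

Analysis:
idom tree: b1←b0 b2←b0 b3←b0 b4←b0 b5←b0
Dom at joins:
  b3: preds {b1,b2}: {b0,b1} ∩ {b0,b2} = {b0}; idom=b0
  b4: preds {b1,b2,b3}: {b0,b1} ∩ {b0,b2} ∩ {b0,b3} = {b0}; idom=b0
  b5: preds {b1,b4}: {b0,b1} ∩ {b0,b4} = {b0}; idom=b0

DF walk-up:
  b3←b1: walk b1 to b0
  b3←b2: walk b2 to b0
  b4←b1: walk b1 to b0
  b4←b2: walk b2 to b0
  b4←b3: walk b3 to b0
  b5←b1: walk b1 to b0
  b5←b4: walk b4 to b0
  b0 → ∅
  b1 → {b3,b4,b5}
  b2 → {b3,b4}
  b3 → {b4}
  b4 → {b5}
  b5 → ∅

DF(b1) = ["b3", "b4", "b5"]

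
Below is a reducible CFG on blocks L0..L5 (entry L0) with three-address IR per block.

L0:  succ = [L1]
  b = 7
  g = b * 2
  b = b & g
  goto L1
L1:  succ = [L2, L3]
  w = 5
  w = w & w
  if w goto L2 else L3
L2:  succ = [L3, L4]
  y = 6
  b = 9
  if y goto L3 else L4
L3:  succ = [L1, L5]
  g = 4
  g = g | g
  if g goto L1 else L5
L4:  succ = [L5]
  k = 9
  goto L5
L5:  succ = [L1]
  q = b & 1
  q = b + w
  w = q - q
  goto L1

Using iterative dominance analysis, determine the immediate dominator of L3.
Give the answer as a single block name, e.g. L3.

Answer: L1

Derivation:
idom tree: L1←L0 L2←L1 L3←L1 L4←L2 L5←L1
Dom at joins:
  L1: preds {L0,L3,L5}: {L0} ∩ {L0,L1,L3} ∩ {L0,L1,L5} = {L0}; idom=L0
  L3: preds {L1,L2}: {L0,L1} ∩ {L0,L1,L2} = {L0,L1}; idom=L1
  L5: preds {L3,L4}: {L0,L1,L3} ∩ {L0,L1,L2,L4} = {L0,L1}; idom=L1

idom(L3) = L1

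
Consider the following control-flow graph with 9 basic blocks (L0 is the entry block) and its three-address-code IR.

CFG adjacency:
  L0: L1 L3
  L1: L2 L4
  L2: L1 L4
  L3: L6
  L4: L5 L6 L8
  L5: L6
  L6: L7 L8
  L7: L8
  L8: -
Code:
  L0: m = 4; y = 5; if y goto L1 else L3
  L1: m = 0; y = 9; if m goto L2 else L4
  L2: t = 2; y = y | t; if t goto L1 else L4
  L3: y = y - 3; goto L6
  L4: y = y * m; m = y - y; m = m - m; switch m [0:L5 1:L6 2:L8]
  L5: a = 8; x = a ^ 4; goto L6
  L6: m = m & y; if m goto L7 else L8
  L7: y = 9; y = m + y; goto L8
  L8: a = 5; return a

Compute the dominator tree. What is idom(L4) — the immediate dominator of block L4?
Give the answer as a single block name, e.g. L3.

idom tree: L1←L0 L2←L1 L3←L0 L4←L1 L5←L4 L6←L0 L7←L6 L8←L0
Join-block Dom:
  L1: preds {L0,L2}: {L0} ∩ {L0,L1,L2} = {L0}; idom=L0
  L4: preds {L1,L2}: {L0,L1} ∩ {L0,L1,L2} = {L0,L1}; idom=L1
  L6: preds {L3,L4,L5}: {L0,L3} ∩ {L0,L1,L4} ∩ {L0,L1,L4,L5} = {L0}; idom=L0
  L8: preds {L4,L6,L7}: {L0,L1,L4} ∩ {L0,L6} ∩ {L0,L6,L7} = {L0}; idom=L0

idom(L4) = L1

Answer: L1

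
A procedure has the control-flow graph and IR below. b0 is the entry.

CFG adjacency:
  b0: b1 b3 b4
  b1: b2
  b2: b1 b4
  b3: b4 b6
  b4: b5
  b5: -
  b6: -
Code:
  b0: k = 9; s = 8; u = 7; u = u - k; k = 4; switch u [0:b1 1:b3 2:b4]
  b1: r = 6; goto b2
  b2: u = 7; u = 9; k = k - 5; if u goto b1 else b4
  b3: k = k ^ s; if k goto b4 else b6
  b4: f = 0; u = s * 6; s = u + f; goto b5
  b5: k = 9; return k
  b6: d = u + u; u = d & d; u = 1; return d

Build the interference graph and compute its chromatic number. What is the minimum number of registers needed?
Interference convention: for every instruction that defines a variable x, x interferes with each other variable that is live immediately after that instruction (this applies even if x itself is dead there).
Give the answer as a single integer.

Answer: 3

Derivation:
Block summaries:
  b0 def {k,s,u} use ∅
  b1 def {r} use ∅
  b2 def {k,u} use {k}
  b3 def {k} use {k,s}
  b4 def {f,s,u} use {s}
  b5 def {k} use ∅
  b6 def {d,u} use {u}

Backward fixpoint:
  b0 li=∅ lo={k,s,u}
  b1 li={k,s} lo={k,s}
  b2 li={k,s} lo={k,s}
  b3 li={k,s,u} lo={s,u}
  b4 li={s} lo=∅
  b5 li=∅ lo=∅
  b6 li={u} lo=∅

Conflict graph:
  d: {u}
  f: {s,u}
  k: {r,s,u}
  r: {k,s}
  s: {f,k,r,u}
  u: {d,f,k,s}

Chromatic number:
  clique {f,s,u} ⇒ need ≥ 3
  3-colouring: r0={d,s}  r1={r,u}  r2={f,k}
  χ = 3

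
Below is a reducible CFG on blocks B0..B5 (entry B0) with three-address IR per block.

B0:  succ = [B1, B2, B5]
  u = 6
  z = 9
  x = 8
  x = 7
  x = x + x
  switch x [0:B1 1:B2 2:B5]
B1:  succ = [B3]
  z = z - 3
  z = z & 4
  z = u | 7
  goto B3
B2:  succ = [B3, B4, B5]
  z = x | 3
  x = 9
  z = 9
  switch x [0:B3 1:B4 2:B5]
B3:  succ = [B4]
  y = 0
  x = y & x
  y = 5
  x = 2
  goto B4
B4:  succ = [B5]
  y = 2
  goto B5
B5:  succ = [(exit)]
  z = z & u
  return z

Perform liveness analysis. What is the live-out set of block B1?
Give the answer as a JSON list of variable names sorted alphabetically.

Answer: ["u", "x", "z"]

Derivation:
Per-block:
  B0: def={u,x,z} ue=∅
  B1: def={z} ue={u,z}
  B2: def={x,z} ue={x}
  B3: def={x,y} ue={x}
  B4: def={y} ue=∅
  B5: def={z} ue={u,z}

Liveness:
  B0 li=∅ lo={u,x,z}
  B1 li={u,x,z} lo={u,x,z}
  B2 li={u,x} lo={u,x,z}
  B3 li={u,x,z} lo={u,z}
  B4 li={u,z} lo={u,z}
  B5 li={u,z} lo=∅

live-out(B1) = ["u", "x", "z"]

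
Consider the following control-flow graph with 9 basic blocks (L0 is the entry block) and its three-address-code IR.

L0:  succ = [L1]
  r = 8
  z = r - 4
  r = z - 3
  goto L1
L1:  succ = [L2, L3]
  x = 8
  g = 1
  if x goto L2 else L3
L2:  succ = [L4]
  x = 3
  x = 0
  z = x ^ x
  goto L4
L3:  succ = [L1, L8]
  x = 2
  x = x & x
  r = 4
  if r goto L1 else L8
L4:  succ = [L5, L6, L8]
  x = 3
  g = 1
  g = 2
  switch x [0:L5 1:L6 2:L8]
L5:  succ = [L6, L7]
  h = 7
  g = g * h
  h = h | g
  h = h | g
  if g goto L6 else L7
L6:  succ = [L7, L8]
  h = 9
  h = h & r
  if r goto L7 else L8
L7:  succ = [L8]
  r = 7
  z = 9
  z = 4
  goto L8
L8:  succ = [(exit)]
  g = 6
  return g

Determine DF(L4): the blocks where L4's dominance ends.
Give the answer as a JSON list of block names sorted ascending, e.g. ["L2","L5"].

Answer: ["L8"]

Derivation:
idom tree: L1←L0 L2←L1 L3←L1 L4←L2 L5←L4 L6←L4 L7←L4 L8←L1
Join-block Dom:
  L1: preds {L0,L3}: {L0} ∩ {L0,L1,L3} = {L0}; idom=L0
  L6: preds {L4,L5}: {L0,L1,L2,L4} ∩ {L0,L1,L2,L4,L5} = {L0,L1,L2,L4}; idom=L4
  L7: preds {L5,L6}: {L0,L1,L2,L4,L5} ∩ {L0,L1,L2,L4,L6} = {L0,L1,L2,L4}; idom=L4
  L8: preds {L3,L4,L6,L7}: {L0,L1,L3} ∩ {L0,L1,L2,L4} ∩ {L0,L1,L2,L4,L6} ∩ {L0,L1,L2,L4,L7} = {L0,L1}; idom=L1

DF walk-up:
  L1←L0: walk · to L0
  L1←L3: walk L3→L1 to L0
  L6←L4: walk · to L4
  L6←L5: walk L5 to L4
  L7←L5: walk L5 to L4
  L7←L6: walk L6 to L4
  L8←L3: walk L3 to L1
  L8←L4: walk L4→L2 to L1
  L8←L6: walk L6→L4→L2 to L1
  L8←L7: walk L7→L4→L2 to L1
  DF(L0)=∅
  DF(L1)={L1}
  DF(L2)={L8}
  DF(L3)={L1,L8}
  DF(L4)={L8}
  DF(L5)={L6,L7}
  DF(L6)={L7,L8}
  DF(L7)={L8}
  DF(L8)=∅

DF(L4) = ["L8"]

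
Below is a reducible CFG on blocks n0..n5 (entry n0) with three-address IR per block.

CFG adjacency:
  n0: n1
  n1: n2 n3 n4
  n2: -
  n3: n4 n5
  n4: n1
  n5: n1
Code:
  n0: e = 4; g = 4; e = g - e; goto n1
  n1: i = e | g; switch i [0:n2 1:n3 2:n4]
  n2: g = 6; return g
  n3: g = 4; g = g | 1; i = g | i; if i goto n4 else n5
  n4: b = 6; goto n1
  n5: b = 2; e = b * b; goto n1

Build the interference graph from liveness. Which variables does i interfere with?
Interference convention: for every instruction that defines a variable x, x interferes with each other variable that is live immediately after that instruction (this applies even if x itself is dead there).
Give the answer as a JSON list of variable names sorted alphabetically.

Per-block:
  n0: def={e,g} ue=∅
  n1: def={i} ue={e,g}
  n2: def={g} ue=∅
  n3: def={g,i} ue={i}
  n4: def={b} ue=∅
  n5: def={b,e} ue=∅

Live sets:
  n0 li=∅ lo={e,g}
  n1 li={e,g} lo={e,g,i}
  n2 li=∅ lo=∅
  n3 li={e,i} lo={e,g}
  n4 li={e,g} lo={e,g}
  n5 li={g} lo={e,g}

Interfere edges:
  b: {e,g}
  e: {b,g,i}
  g: {b,e,i}
  i: {e,g}

N(i) = ["e", "g"]

Answer: ["e", "g"]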